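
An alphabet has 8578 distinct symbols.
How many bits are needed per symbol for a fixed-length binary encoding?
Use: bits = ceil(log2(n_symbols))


log2(8578) = 13.0664
Bracket: 2^13 = 8192 < 8578 <= 2^14 = 16384
So ceil(log2(8578)) = 14

bits = ceil(log2(8578)) = ceil(13.0664) = 14 bits


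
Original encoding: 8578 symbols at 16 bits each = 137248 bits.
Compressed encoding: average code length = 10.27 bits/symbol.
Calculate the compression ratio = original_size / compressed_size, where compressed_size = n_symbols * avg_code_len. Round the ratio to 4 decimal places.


original_size = n_symbols * orig_bits = 8578 * 16 = 137248 bits
compressed_size = n_symbols * avg_code_len = 8578 * 10.27 = 88096.06 bits
ratio = original_size / compressed_size = 137248 / 88096.06 = 1.5579

Compression ratio = 1.5579


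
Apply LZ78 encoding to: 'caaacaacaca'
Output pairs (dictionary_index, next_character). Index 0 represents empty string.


LZ78 encoding steps:
Dictionary: {0: ''}
Step 1: w='' (idx 0), next='c' -> output (0, 'c'), add 'c' as idx 1
Step 2: w='' (idx 0), next='a' -> output (0, 'a'), add 'a' as idx 2
Step 3: w='a' (idx 2), next='a' -> output (2, 'a'), add 'aa' as idx 3
Step 4: w='c' (idx 1), next='a' -> output (1, 'a'), add 'ca' as idx 4
Step 5: w='a' (idx 2), next='c' -> output (2, 'c'), add 'ac' as idx 5
Step 6: w='ac' (idx 5), next='a' -> output (5, 'a'), add 'aca' as idx 6


Encoded: [(0, 'c'), (0, 'a'), (2, 'a'), (1, 'a'), (2, 'c'), (5, 'a')]


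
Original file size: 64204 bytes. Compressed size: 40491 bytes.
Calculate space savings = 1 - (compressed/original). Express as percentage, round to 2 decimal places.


ratio = compressed/original = 40491/64204 = 0.630662
savings = 1 - ratio = 1 - 0.630662 = 0.369338
as a percentage: 0.369338 * 100 = 36.93%

Space savings = 1 - 40491/64204 = 36.93%


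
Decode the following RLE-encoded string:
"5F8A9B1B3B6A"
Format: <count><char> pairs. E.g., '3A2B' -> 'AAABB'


Expanding each <count><char> pair:
  5F -> 'FFFFF'
  8A -> 'AAAAAAAA'
  9B -> 'BBBBBBBBB'
  1B -> 'B'
  3B -> 'BBB'
  6A -> 'AAAAAA'

Decoded = FFFFFAAAAAAAABBBBBBBBBBBBBAAAAAA


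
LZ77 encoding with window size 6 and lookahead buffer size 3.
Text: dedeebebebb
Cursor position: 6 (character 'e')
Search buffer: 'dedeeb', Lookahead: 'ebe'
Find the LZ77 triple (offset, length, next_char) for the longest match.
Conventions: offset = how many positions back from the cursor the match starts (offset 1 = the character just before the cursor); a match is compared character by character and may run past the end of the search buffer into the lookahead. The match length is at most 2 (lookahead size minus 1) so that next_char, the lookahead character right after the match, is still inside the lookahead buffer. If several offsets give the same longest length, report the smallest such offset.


Try each offset into the search buffer:
  offset=1 (pos 5, char 'b'): match length 0
  offset=2 (pos 4, char 'e'): match length 2
  offset=3 (pos 3, char 'e'): match length 1
  offset=4 (pos 2, char 'd'): match length 0
  offset=5 (pos 1, char 'e'): match length 1
  offset=6 (pos 0, char 'd'): match length 0
Longest match has length 2 at offset 2.
next_char = character at position 6 + 2 = 8 -> 'e'

Best match: offset=2, length=2 (matching 'eb' starting at position 4)
LZ77 triple: (2, 2, 'e')


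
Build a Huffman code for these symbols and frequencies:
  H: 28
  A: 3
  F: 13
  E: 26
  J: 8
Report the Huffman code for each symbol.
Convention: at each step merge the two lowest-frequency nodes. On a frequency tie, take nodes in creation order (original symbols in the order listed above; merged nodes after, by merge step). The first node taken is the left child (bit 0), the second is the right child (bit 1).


Huffman tree construction:
Step 1: Merge A(3) + J(8) = 11
Step 2: Merge (A+J)(11) + F(13) = 24
Step 3: Merge ((A+J)+F)(24) + E(26) = 50
Step 4: Merge H(28) + (((A+J)+F)+E)(50) = 78
Read each symbol's code off the tree from the root (left child = 0, right child = 1).

Codes:
  H: 0 (length 1)
  A: 1000 (length 4)
  F: 101 (length 3)
  E: 11 (length 2)
  J: 1001 (length 4)
Average code length: 163/78 = 2.0897 bits/symbol


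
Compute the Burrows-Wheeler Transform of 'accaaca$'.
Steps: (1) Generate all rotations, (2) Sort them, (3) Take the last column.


Rotations (sorted):
  0: $accaaca -> last char: a
  1: a$accaac -> last char: c
  2: aaca$acc -> last char: c
  3: aca$acca -> last char: a
  4: accaaca$ -> last char: $
  5: ca$accaa -> last char: a
  6: caaca$ac -> last char: c
  7: ccaaca$a -> last char: a


BWT = acca$aca


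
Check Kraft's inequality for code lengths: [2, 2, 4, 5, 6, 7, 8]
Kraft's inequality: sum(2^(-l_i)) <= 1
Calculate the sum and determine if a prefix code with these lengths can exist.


Sum = 2^(-2) + 2^(-2) + 2^(-4) + 2^(-5) + 2^(-6) + 2^(-7) + 2^(-8)
    = 0.25 + 0.25 + 0.0625 + 0.03125 + 0.015625 + 0.0078125 + 0.00390625
    = 159/256 = 0.62109375
Since 0.62109375 <= 1, Kraft's inequality IS satisfied.
A prefix code with these lengths CAN exist.

Kraft sum = 0.62109375. Satisfied.


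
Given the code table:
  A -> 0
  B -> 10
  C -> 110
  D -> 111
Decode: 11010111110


Decoding:
110 -> C
10 -> B
111 -> D
110 -> C


Result: CBDC


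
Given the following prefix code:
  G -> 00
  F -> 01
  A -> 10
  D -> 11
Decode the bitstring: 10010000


Decoding step by step:
Bits 10 -> A
Bits 01 -> F
Bits 00 -> G
Bits 00 -> G


Decoded message: AFGG


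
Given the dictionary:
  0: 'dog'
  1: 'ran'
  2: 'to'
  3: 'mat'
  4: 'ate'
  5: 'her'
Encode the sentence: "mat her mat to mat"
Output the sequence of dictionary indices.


Look up each word in the dictionary:
  'mat' -> 3
  'her' -> 5
  'mat' -> 3
  'to' -> 2
  'mat' -> 3

Encoded: [3, 5, 3, 2, 3]


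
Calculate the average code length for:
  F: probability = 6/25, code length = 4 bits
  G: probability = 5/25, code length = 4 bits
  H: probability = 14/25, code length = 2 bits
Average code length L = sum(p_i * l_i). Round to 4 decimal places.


Weighted contributions p_i * l_i:
  F: (6/25) * 4 = 24/25
  G: (5/25) * 4 = 20/25
  H: (14/25) * 2 = 28/25
Sum = (24 + 20 + 28)/25 = 72/25

L = 72/25 = 2.8800 bits/symbol


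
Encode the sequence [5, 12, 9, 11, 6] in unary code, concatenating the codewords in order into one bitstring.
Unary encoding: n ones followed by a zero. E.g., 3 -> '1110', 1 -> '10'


Encode each number as n ones followed by a terminating 0:
  5 -> 111110 (6 bits)
  12 -> 1111111111110 (13 bits)
  9 -> 1111111110 (10 bits)
  11 -> 111111111110 (12 bits)
  6 -> 1111110 (7 bits)
Total length = 6 + 13 + 10 + 12 + 7 = 48 bits.

Unary([5, 12, 9, 11, 6]) = 111110111111111111011111111101111111111101111110 (48 bits)


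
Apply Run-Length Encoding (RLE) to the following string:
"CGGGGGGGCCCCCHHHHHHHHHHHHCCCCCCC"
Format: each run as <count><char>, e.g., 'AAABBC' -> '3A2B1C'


Scanning runs left to right:
  i=0: run of 'C' x 1 -> '1C'
  i=1: run of 'G' x 7 -> '7G'
  i=8: run of 'C' x 5 -> '5C'
  i=13: run of 'H' x 12 -> '12H'
  i=25: run of 'C' x 7 -> '7C'

RLE = 1C7G5C12H7C


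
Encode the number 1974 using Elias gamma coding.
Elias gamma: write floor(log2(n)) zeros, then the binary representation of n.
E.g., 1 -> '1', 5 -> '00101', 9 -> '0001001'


num_bits = floor(log2(1974)) + 1 = 11
leading_zeros = num_bits - 1 = 10
binary(1974) = 11110110110

Elias gamma(1974) = '0000000000' + '11110110110' = 000000000011110110110 (21 bits)


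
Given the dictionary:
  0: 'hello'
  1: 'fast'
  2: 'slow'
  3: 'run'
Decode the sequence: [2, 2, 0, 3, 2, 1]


Look up each index in the dictionary:
  2 -> 'slow'
  2 -> 'slow'
  0 -> 'hello'
  3 -> 'run'
  2 -> 'slow'
  1 -> 'fast'

Decoded: "slow slow hello run slow fast"


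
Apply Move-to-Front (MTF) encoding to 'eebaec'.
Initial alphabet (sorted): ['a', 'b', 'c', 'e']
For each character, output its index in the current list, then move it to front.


MTF encoding:
'e': index 3 in ['a', 'b', 'c', 'e'] -> ['e', 'a', 'b', 'c']
'e': index 0 in ['e', 'a', 'b', 'c'] -> ['e', 'a', 'b', 'c']
'b': index 2 in ['e', 'a', 'b', 'c'] -> ['b', 'e', 'a', 'c']
'a': index 2 in ['b', 'e', 'a', 'c'] -> ['a', 'b', 'e', 'c']
'e': index 2 in ['a', 'b', 'e', 'c'] -> ['e', 'a', 'b', 'c']
'c': index 3 in ['e', 'a', 'b', 'c'] -> ['c', 'e', 'a', 'b']


Output: [3, 0, 2, 2, 2, 3]


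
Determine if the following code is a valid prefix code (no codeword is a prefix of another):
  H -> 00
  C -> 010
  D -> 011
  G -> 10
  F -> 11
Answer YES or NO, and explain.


Checking each pair (does one codeword prefix another?):
  H='00' vs C='010': no prefix
  H='00' vs D='011': no prefix
  H='00' vs G='10': no prefix
  H='00' vs F='11': no prefix
  C='010' vs H='00': no prefix
  C='010' vs D='011': no prefix
  C='010' vs G='10': no prefix
  C='010' vs F='11': no prefix
  D='011' vs H='00': no prefix
  D='011' vs C='010': no prefix
  D='011' vs G='10': no prefix
  D='011' vs F='11': no prefix
  G='10' vs H='00': no prefix
  G='10' vs C='010': no prefix
  G='10' vs D='011': no prefix
  G='10' vs F='11': no prefix
  F='11' vs H='00': no prefix
  F='11' vs C='010': no prefix
  F='11' vs D='011': no prefix
  F='11' vs G='10': no prefix
No violation found over all pairs.

YES -- this is a valid prefix code. No codeword is a prefix of any other codeword.


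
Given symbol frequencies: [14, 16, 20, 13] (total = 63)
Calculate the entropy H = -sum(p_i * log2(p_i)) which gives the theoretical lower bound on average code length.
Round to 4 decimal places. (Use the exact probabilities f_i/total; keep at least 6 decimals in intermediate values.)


Per-symbol terms -p_i * log2(p_i) with p_i = f_i/63:
  p = 14/63 = 0.222222: log2(p) = -2.169925, -p*log2(p) = 0.482206
  p = 16/63 = 0.253968: log2(p) = -1.977280, -p*log2(p) = 0.502166
  p = 20/63 = 0.317460: log2(p) = -1.655352, -p*log2(p) = 0.525509
  p = 13/63 = 0.206349: log2(p) = -2.276840, -p*log2(p) = 0.469824
H = 0.482206 + 0.502166 + 0.525509 + 0.469824 = 1.979705

H = 1.9797 bits/symbol


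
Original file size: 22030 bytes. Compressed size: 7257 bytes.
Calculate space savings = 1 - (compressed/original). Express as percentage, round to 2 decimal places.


ratio = compressed/original = 7257/22030 = 0.329414
savings = 1 - ratio = 1 - 0.329414 = 0.670586
as a percentage: 0.670586 * 100 = 67.06%

Space savings = 1 - 7257/22030 = 67.06%


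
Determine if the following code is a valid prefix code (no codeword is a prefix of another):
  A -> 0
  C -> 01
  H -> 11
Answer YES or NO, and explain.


Checking each pair (does one codeword prefix another?):
  A='0' vs C='01': prefix -- VIOLATION

NO -- this is NOT a valid prefix code. A (0) is a prefix of C (01).


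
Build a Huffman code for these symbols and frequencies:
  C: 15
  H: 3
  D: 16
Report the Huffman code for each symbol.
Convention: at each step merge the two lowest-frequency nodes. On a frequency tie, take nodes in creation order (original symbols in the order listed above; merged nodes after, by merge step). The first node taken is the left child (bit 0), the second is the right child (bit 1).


Huffman tree construction:
Step 1: Merge H(3) + C(15) = 18
Step 2: Merge D(16) + (H+C)(18) = 34
Read each symbol's code off the tree from the root (left child = 0, right child = 1).

Codes:
  C: 11 (length 2)
  H: 10 (length 2)
  D: 0 (length 1)
Average code length: 52/34 = 1.5294 bits/symbol


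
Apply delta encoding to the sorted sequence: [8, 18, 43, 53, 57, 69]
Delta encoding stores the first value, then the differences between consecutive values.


First value: 8
Deltas:
  18 - 8 = 10
  43 - 18 = 25
  53 - 43 = 10
  57 - 53 = 4
  69 - 57 = 12


Delta encoded: [8, 10, 25, 10, 4, 12]


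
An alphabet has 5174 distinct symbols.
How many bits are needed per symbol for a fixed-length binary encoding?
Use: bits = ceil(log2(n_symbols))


log2(5174) = 12.3371
Bracket: 2^12 = 4096 < 5174 <= 2^13 = 8192
So ceil(log2(5174)) = 13

bits = ceil(log2(5174)) = ceil(12.3371) = 13 bits


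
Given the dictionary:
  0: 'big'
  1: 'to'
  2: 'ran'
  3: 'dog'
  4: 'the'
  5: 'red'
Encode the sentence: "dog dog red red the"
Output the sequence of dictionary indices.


Look up each word in the dictionary:
  'dog' -> 3
  'dog' -> 3
  'red' -> 5
  'red' -> 5
  'the' -> 4

Encoded: [3, 3, 5, 5, 4]


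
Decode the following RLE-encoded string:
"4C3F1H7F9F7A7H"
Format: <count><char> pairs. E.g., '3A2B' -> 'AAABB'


Expanding each <count><char> pair:
  4C -> 'CCCC'
  3F -> 'FFF'
  1H -> 'H'
  7F -> 'FFFFFFF'
  9F -> 'FFFFFFFFF'
  7A -> 'AAAAAAA'
  7H -> 'HHHHHHH'

Decoded = CCCCFFFHFFFFFFFFFFFFFFFFAAAAAAAHHHHHHH


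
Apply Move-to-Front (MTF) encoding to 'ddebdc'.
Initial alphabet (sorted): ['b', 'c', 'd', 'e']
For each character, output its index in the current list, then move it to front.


MTF encoding:
'd': index 2 in ['b', 'c', 'd', 'e'] -> ['d', 'b', 'c', 'e']
'd': index 0 in ['d', 'b', 'c', 'e'] -> ['d', 'b', 'c', 'e']
'e': index 3 in ['d', 'b', 'c', 'e'] -> ['e', 'd', 'b', 'c']
'b': index 2 in ['e', 'd', 'b', 'c'] -> ['b', 'e', 'd', 'c']
'd': index 2 in ['b', 'e', 'd', 'c'] -> ['d', 'b', 'e', 'c']
'c': index 3 in ['d', 'b', 'e', 'c'] -> ['c', 'd', 'b', 'e']


Output: [2, 0, 3, 2, 2, 3]


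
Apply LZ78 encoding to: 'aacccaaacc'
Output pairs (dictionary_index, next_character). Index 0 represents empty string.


LZ78 encoding steps:
Dictionary: {0: ''}
Step 1: w='' (idx 0), next='a' -> output (0, 'a'), add 'a' as idx 1
Step 2: w='a' (idx 1), next='c' -> output (1, 'c'), add 'ac' as idx 2
Step 3: w='' (idx 0), next='c' -> output (0, 'c'), add 'c' as idx 3
Step 4: w='c' (idx 3), next='a' -> output (3, 'a'), add 'ca' as idx 4
Step 5: w='a' (idx 1), next='a' -> output (1, 'a'), add 'aa' as idx 5
Step 6: w='c' (idx 3), next='c' -> output (3, 'c'), add 'cc' as idx 6


Encoded: [(0, 'a'), (1, 'c'), (0, 'c'), (3, 'a'), (1, 'a'), (3, 'c')]


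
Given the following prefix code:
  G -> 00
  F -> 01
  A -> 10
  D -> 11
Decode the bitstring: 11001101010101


Decoding step by step:
Bits 11 -> D
Bits 00 -> G
Bits 11 -> D
Bits 01 -> F
Bits 01 -> F
Bits 01 -> F
Bits 01 -> F


Decoded message: DGDFFFF


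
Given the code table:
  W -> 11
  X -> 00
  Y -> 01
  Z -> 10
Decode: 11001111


Decoding:
11 -> W
00 -> X
11 -> W
11 -> W


Result: WXWW


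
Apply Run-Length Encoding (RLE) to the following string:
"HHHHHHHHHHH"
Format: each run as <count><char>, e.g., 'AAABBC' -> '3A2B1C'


Scanning runs left to right:
  i=0: run of 'H' x 11 -> '11H'

RLE = 11H


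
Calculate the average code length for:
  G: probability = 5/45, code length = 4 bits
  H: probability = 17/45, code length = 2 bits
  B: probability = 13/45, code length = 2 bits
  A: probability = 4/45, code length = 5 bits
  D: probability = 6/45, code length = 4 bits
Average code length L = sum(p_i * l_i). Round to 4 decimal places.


Weighted contributions p_i * l_i:
  G: (5/45) * 4 = 20/45
  H: (17/45) * 2 = 34/45
  B: (13/45) * 2 = 26/45
  A: (4/45) * 5 = 20/45
  D: (6/45) * 4 = 24/45
Sum = (20 + 34 + 26 + 20 + 24)/45 = 124/45

L = 124/45 = 2.7556 bits/symbol


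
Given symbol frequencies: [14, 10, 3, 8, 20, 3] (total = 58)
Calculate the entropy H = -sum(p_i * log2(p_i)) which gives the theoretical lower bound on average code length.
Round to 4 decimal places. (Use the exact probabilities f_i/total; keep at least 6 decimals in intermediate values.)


Per-symbol terms -p_i * log2(p_i) with p_i = f_i/58:
  p = 14/58 = 0.241379: log2(p) = -2.050626, -p*log2(p) = 0.494979
  p = 10/58 = 0.172414: log2(p) = -2.536053, -p*log2(p) = 0.437251
  p = 3/58 = 0.051724: log2(p) = -4.273018, -p*log2(p) = 0.221018
  p = 8/58 = 0.137931: log2(p) = -2.857981, -p*log2(p) = 0.394204
  p = 20/58 = 0.344828: log2(p) = -1.536053, -p*log2(p) = 0.529673
  p = 3/58 = 0.051724: log2(p) = -4.273018, -p*log2(p) = 0.221018
H = 0.494979 + 0.437251 + 0.221018 + 0.394204 + 0.529673 + 0.221018 = 2.298143

H = 2.2981 bits/symbol


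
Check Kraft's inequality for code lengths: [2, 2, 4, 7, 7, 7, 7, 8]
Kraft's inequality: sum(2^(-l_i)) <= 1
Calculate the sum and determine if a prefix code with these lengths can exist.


Sum = 2^(-2) + 2^(-2) + 2^(-4) + 2^(-7) + 2^(-7) + 2^(-7) + 2^(-7) + 2^(-8)
    = 0.25 + 0.25 + 0.0625 + 0.0078125 + 0.0078125 + 0.0078125 + 0.0078125 + 0.00390625
    = 153/256 = 0.59765625
Since 0.59765625 <= 1, Kraft's inequality IS satisfied.
A prefix code with these lengths CAN exist.

Kraft sum = 0.59765625. Satisfied.


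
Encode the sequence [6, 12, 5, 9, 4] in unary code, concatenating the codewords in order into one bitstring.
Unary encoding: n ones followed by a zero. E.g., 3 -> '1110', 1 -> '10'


Encode each number as n ones followed by a terminating 0:
  6 -> 1111110 (7 bits)
  12 -> 1111111111110 (13 bits)
  5 -> 111110 (6 bits)
  9 -> 1111111110 (10 bits)
  4 -> 11110 (5 bits)
Total length = 7 + 13 + 6 + 10 + 5 = 41 bits.

Unary([6, 12, 5, 9, 4]) = 11111101111111111110111110111111111011110 (41 bits)


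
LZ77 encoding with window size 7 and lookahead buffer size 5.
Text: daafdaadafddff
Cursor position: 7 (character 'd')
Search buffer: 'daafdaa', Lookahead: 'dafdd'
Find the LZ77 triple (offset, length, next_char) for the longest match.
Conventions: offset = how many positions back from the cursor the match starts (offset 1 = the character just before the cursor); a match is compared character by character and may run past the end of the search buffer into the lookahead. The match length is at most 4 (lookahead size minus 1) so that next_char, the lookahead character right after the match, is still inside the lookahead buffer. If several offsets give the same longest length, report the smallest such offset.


Try each offset into the search buffer:
  offset=1 (pos 6, char 'a'): match length 0
  offset=2 (pos 5, char 'a'): match length 0
  offset=3 (pos 4, char 'd'): match length 2
  offset=4 (pos 3, char 'f'): match length 0
  offset=5 (pos 2, char 'a'): match length 0
  offset=6 (pos 1, char 'a'): match length 0
  offset=7 (pos 0, char 'd'): match length 2
Longest match has length 2, found at offsets 3, 7; take the smallest, offset 3.
next_char = character at position 7 + 2 = 9 -> 'f'

Best match: offset=3, length=2 (matching 'da' starting at position 4)
LZ77 triple: (3, 2, 'f')


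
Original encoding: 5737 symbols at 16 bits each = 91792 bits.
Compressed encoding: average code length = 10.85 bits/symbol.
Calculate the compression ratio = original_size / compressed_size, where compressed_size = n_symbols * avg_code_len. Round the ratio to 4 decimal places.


original_size = n_symbols * orig_bits = 5737 * 16 = 91792 bits
compressed_size = n_symbols * avg_code_len = 5737 * 10.85 = 62246.45 bits
ratio = original_size / compressed_size = 91792 / 62246.45 = 1.4747

Compression ratio = 1.4747


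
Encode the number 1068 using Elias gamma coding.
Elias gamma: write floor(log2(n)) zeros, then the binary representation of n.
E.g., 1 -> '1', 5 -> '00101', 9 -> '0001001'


num_bits = floor(log2(1068)) + 1 = 11
leading_zeros = num_bits - 1 = 10
binary(1068) = 10000101100

Elias gamma(1068) = '0000000000' + '10000101100' = 000000000010000101100 (21 bits)


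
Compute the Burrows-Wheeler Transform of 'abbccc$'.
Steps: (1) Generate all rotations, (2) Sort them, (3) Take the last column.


Rotations (sorted):
  0: $abbccc -> last char: c
  1: abbccc$ -> last char: $
  2: bbccc$a -> last char: a
  3: bccc$ab -> last char: b
  4: c$abbcc -> last char: c
  5: cc$abbc -> last char: c
  6: ccc$abb -> last char: b


BWT = c$abccb


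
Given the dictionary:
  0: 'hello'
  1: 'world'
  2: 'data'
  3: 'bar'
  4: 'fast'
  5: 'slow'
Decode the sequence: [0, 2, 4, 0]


Look up each index in the dictionary:
  0 -> 'hello'
  2 -> 'data'
  4 -> 'fast'
  0 -> 'hello'

Decoded: "hello data fast hello"


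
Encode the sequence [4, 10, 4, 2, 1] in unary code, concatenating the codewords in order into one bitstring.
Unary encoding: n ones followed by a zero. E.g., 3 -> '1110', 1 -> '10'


Encode each number as n ones followed by a terminating 0:
  4 -> 11110 (5 bits)
  10 -> 11111111110 (11 bits)
  4 -> 11110 (5 bits)
  2 -> 110 (3 bits)
  1 -> 10 (2 bits)
Total length = 5 + 11 + 5 + 3 + 2 = 26 bits.

Unary([4, 10, 4, 2, 1]) = 11110111111111101111011010 (26 bits)


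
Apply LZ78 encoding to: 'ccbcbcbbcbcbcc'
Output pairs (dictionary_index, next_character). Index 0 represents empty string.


LZ78 encoding steps:
Dictionary: {0: ''}
Step 1: w='' (idx 0), next='c' -> output (0, 'c'), add 'c' as idx 1
Step 2: w='c' (idx 1), next='b' -> output (1, 'b'), add 'cb' as idx 2
Step 3: w='cb' (idx 2), next='c' -> output (2, 'c'), add 'cbc' as idx 3
Step 4: w='' (idx 0), next='b' -> output (0, 'b'), add 'b' as idx 4
Step 5: w='b' (idx 4), next='c' -> output (4, 'c'), add 'bc' as idx 5
Step 6: w='bc' (idx 5), next='b' -> output (5, 'b'), add 'bcb' as idx 6
Step 7: w='c' (idx 1), next='c' -> output (1, 'c'), add 'cc' as idx 7


Encoded: [(0, 'c'), (1, 'b'), (2, 'c'), (0, 'b'), (4, 'c'), (5, 'b'), (1, 'c')]


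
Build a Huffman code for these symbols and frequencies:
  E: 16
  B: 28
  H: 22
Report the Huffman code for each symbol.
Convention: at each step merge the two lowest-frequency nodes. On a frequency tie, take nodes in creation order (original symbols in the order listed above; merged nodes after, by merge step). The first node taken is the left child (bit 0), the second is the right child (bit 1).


Huffman tree construction:
Step 1: Merge E(16) + H(22) = 38
Step 2: Merge B(28) + (E+H)(38) = 66
Read each symbol's code off the tree from the root (left child = 0, right child = 1).

Codes:
  E: 10 (length 2)
  B: 0 (length 1)
  H: 11 (length 2)
Average code length: 104/66 = 1.5758 bits/symbol


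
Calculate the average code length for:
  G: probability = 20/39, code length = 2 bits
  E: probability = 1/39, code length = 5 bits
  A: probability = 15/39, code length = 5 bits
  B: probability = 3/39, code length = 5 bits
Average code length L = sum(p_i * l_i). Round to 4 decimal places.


Weighted contributions p_i * l_i:
  G: (20/39) * 2 = 40/39
  E: (1/39) * 5 = 5/39
  A: (15/39) * 5 = 75/39
  B: (3/39) * 5 = 15/39
Sum = (40 + 5 + 75 + 15)/39 = 135/39

L = 135/39 = 3.4615 bits/symbol


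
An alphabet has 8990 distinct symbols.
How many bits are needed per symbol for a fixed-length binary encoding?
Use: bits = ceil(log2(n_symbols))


log2(8990) = 13.1341
Bracket: 2^13 = 8192 < 8990 <= 2^14 = 16384
So ceil(log2(8990)) = 14

bits = ceil(log2(8990)) = ceil(13.1341) = 14 bits


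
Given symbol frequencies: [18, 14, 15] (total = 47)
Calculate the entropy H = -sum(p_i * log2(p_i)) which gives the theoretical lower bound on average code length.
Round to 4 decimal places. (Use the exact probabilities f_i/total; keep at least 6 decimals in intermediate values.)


Per-symbol terms -p_i * log2(p_i) with p_i = f_i/47:
  p = 18/47 = 0.382979: log2(p) = -1.384664, -p*log2(p) = 0.530297
  p = 14/47 = 0.297872: log2(p) = -1.747234, -p*log2(p) = 0.520453
  p = 15/47 = 0.319149: log2(p) = -1.647698, -p*log2(p) = 0.525861
H = 0.530297 + 0.520453 + 0.525861 = 1.576611

H = 1.5766 bits/symbol


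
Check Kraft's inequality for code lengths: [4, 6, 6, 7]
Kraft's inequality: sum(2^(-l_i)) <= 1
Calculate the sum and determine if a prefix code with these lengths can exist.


Sum = 2^(-4) + 2^(-6) + 2^(-6) + 2^(-7)
    = 0.0625 + 0.015625 + 0.015625 + 0.0078125
    = 13/128 = 0.1015625
Since 0.1015625 <= 1, Kraft's inequality IS satisfied.
A prefix code with these lengths CAN exist.

Kraft sum = 0.1015625. Satisfied.


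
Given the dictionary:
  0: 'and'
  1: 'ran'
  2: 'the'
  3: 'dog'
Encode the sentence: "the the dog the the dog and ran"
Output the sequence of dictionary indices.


Look up each word in the dictionary:
  'the' -> 2
  'the' -> 2
  'dog' -> 3
  'the' -> 2
  'the' -> 2
  'dog' -> 3
  'and' -> 0
  'ran' -> 1

Encoded: [2, 2, 3, 2, 2, 3, 0, 1]


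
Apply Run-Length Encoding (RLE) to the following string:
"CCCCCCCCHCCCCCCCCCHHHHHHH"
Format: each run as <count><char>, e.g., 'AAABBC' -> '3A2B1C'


Scanning runs left to right:
  i=0: run of 'C' x 8 -> '8C'
  i=8: run of 'H' x 1 -> '1H'
  i=9: run of 'C' x 9 -> '9C'
  i=18: run of 'H' x 7 -> '7H'

RLE = 8C1H9C7H


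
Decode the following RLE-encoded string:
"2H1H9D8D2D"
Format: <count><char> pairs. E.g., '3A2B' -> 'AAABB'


Expanding each <count><char> pair:
  2H -> 'HH'
  1H -> 'H'
  9D -> 'DDDDDDDDD'
  8D -> 'DDDDDDDD'
  2D -> 'DD'

Decoded = HHHDDDDDDDDDDDDDDDDDDD


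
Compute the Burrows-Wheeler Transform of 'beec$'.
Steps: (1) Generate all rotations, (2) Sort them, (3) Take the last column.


Rotations (sorted):
  0: $beec -> last char: c
  1: beec$ -> last char: $
  2: c$bee -> last char: e
  3: ec$be -> last char: e
  4: eec$b -> last char: b


BWT = c$eeb


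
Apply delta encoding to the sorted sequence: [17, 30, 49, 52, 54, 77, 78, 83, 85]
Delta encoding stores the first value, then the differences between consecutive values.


First value: 17
Deltas:
  30 - 17 = 13
  49 - 30 = 19
  52 - 49 = 3
  54 - 52 = 2
  77 - 54 = 23
  78 - 77 = 1
  83 - 78 = 5
  85 - 83 = 2


Delta encoded: [17, 13, 19, 3, 2, 23, 1, 5, 2]


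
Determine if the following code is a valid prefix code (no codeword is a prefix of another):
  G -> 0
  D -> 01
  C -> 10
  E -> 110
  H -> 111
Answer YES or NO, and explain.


Checking each pair (does one codeword prefix another?):
  G='0' vs D='01': prefix -- VIOLATION

NO -- this is NOT a valid prefix code. G (0) is a prefix of D (01).


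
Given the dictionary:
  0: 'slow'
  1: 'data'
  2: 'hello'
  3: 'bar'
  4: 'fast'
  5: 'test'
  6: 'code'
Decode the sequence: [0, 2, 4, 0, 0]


Look up each index in the dictionary:
  0 -> 'slow'
  2 -> 'hello'
  4 -> 'fast'
  0 -> 'slow'
  0 -> 'slow'

Decoded: "slow hello fast slow slow"


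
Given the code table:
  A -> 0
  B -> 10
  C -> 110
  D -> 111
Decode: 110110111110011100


Decoding:
110 -> C
110 -> C
111 -> D
110 -> C
0 -> A
111 -> D
0 -> A
0 -> A


Result: CCDCADAA


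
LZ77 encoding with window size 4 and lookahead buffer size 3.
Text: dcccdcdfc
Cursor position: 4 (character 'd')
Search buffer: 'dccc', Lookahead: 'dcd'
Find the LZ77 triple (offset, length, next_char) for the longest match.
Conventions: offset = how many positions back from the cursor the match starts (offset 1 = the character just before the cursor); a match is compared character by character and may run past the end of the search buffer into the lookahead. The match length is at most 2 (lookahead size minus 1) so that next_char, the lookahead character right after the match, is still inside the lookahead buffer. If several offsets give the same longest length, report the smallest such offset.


Try each offset into the search buffer:
  offset=1 (pos 3, char 'c'): match length 0
  offset=2 (pos 2, char 'c'): match length 0
  offset=3 (pos 1, char 'c'): match length 0
  offset=4 (pos 0, char 'd'): match length 2
Longest match has length 2 at offset 4.
next_char = character at position 4 + 2 = 6 -> 'd'

Best match: offset=4, length=2 (matching 'dc' starting at position 0)
LZ77 triple: (4, 2, 'd')


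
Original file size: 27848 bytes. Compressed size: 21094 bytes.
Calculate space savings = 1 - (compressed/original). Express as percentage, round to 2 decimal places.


ratio = compressed/original = 21094/27848 = 0.757469
savings = 1 - ratio = 1 - 0.757469 = 0.242531
as a percentage: 0.242531 * 100 = 24.25%

Space savings = 1 - 21094/27848 = 24.25%


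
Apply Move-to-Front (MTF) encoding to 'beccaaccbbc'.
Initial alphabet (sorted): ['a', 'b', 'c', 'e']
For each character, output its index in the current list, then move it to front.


MTF encoding:
'b': index 1 in ['a', 'b', 'c', 'e'] -> ['b', 'a', 'c', 'e']
'e': index 3 in ['b', 'a', 'c', 'e'] -> ['e', 'b', 'a', 'c']
'c': index 3 in ['e', 'b', 'a', 'c'] -> ['c', 'e', 'b', 'a']
'c': index 0 in ['c', 'e', 'b', 'a'] -> ['c', 'e', 'b', 'a']
'a': index 3 in ['c', 'e', 'b', 'a'] -> ['a', 'c', 'e', 'b']
'a': index 0 in ['a', 'c', 'e', 'b'] -> ['a', 'c', 'e', 'b']
'c': index 1 in ['a', 'c', 'e', 'b'] -> ['c', 'a', 'e', 'b']
'c': index 0 in ['c', 'a', 'e', 'b'] -> ['c', 'a', 'e', 'b']
'b': index 3 in ['c', 'a', 'e', 'b'] -> ['b', 'c', 'a', 'e']
'b': index 0 in ['b', 'c', 'a', 'e'] -> ['b', 'c', 'a', 'e']
'c': index 1 in ['b', 'c', 'a', 'e'] -> ['c', 'b', 'a', 'e']


Output: [1, 3, 3, 0, 3, 0, 1, 0, 3, 0, 1]


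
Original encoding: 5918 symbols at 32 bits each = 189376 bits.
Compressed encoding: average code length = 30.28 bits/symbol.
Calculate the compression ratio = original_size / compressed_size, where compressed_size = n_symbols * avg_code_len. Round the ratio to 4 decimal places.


original_size = n_symbols * orig_bits = 5918 * 32 = 189376 bits
compressed_size = n_symbols * avg_code_len = 5918 * 30.28 = 179197.04 bits
ratio = original_size / compressed_size = 189376 / 179197.04 = 1.0568

Compression ratio = 1.0568


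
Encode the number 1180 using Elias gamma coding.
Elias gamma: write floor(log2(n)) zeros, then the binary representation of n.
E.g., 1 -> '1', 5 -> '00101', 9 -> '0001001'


num_bits = floor(log2(1180)) + 1 = 11
leading_zeros = num_bits - 1 = 10
binary(1180) = 10010011100

Elias gamma(1180) = '0000000000' + '10010011100' = 000000000010010011100 (21 bits)


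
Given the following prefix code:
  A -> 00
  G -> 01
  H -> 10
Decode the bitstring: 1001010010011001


Decoding step by step:
Bits 10 -> H
Bits 01 -> G
Bits 01 -> G
Bits 00 -> A
Bits 10 -> H
Bits 01 -> G
Bits 10 -> H
Bits 01 -> G


Decoded message: HGGAHGHG


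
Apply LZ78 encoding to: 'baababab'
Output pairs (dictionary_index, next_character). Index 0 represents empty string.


LZ78 encoding steps:
Dictionary: {0: ''}
Step 1: w='' (idx 0), next='b' -> output (0, 'b'), add 'b' as idx 1
Step 2: w='' (idx 0), next='a' -> output (0, 'a'), add 'a' as idx 2
Step 3: w='a' (idx 2), next='b' -> output (2, 'b'), add 'ab' as idx 3
Step 4: w='ab' (idx 3), next='a' -> output (3, 'a'), add 'aba' as idx 4
Step 5: w='b' (idx 1), end of input -> output (1, '')


Encoded: [(0, 'b'), (0, 'a'), (2, 'b'), (3, 'a'), (1, '')]


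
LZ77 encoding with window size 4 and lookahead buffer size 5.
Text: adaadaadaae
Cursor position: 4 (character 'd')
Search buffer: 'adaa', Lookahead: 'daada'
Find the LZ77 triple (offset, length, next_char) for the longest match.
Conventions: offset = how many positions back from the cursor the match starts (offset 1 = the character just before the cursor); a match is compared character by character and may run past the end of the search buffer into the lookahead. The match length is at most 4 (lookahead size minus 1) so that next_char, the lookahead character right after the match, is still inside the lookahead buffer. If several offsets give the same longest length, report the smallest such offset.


Try each offset into the search buffer:
  offset=1 (pos 3, char 'a'): match length 0
  offset=2 (pos 2, char 'a'): match length 0
  offset=3 (pos 1, char 'd'): match length 4
  offset=4 (pos 0, char 'a'): match length 0
Longest match has length 4 at offset 3.
next_char = character at position 4 + 4 = 8 -> 'a'

Best match: offset=3, length=4 (matching 'daad' starting at position 1)
LZ77 triple: (3, 4, 'a')


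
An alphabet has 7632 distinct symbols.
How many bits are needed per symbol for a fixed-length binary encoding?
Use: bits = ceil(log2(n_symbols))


log2(7632) = 12.8978
Bracket: 2^12 = 4096 < 7632 <= 2^13 = 8192
So ceil(log2(7632)) = 13

bits = ceil(log2(7632)) = ceil(12.8978) = 13 bits


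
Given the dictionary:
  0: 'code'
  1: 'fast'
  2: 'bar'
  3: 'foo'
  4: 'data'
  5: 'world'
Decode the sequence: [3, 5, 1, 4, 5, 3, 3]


Look up each index in the dictionary:
  3 -> 'foo'
  5 -> 'world'
  1 -> 'fast'
  4 -> 'data'
  5 -> 'world'
  3 -> 'foo'
  3 -> 'foo'

Decoded: "foo world fast data world foo foo"


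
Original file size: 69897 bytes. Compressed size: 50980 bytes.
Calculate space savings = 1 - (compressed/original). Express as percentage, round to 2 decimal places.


ratio = compressed/original = 50980/69897 = 0.729359
savings = 1 - ratio = 1 - 0.729359 = 0.270641
as a percentage: 0.270641 * 100 = 27.06%

Space savings = 1 - 50980/69897 = 27.06%


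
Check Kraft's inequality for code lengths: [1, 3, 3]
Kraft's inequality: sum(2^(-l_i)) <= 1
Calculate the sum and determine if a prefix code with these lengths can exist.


Sum = 2^(-1) + 2^(-3) + 2^(-3)
    = 0.5 + 0.125 + 0.125
    = 6/8 = 0.75
Since 0.75 <= 1, Kraft's inequality IS satisfied.
A prefix code with these lengths CAN exist.

Kraft sum = 0.75. Satisfied.


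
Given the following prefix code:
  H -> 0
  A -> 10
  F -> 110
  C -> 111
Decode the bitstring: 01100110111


Decoding step by step:
Bits 0 -> H
Bits 110 -> F
Bits 0 -> H
Bits 110 -> F
Bits 111 -> C


Decoded message: HFHFC


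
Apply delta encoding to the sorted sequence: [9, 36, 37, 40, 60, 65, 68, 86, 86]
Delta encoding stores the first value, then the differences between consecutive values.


First value: 9
Deltas:
  36 - 9 = 27
  37 - 36 = 1
  40 - 37 = 3
  60 - 40 = 20
  65 - 60 = 5
  68 - 65 = 3
  86 - 68 = 18
  86 - 86 = 0


Delta encoded: [9, 27, 1, 3, 20, 5, 3, 18, 0]


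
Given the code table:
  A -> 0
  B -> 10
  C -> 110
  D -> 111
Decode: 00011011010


Decoding:
0 -> A
0 -> A
0 -> A
110 -> C
110 -> C
10 -> B


Result: AAACCB


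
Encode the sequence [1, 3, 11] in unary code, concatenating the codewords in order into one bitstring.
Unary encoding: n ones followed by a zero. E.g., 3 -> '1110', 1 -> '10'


Encode each number as n ones followed by a terminating 0:
  1 -> 10 (2 bits)
  3 -> 1110 (4 bits)
  11 -> 111111111110 (12 bits)
Total length = 2 + 4 + 12 = 18 bits.

Unary([1, 3, 11]) = 101110111111111110 (18 bits)


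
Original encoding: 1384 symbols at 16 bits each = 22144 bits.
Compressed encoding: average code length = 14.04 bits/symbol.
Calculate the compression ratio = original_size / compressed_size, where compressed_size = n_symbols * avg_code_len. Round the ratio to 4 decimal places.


original_size = n_symbols * orig_bits = 1384 * 16 = 22144 bits
compressed_size = n_symbols * avg_code_len = 1384 * 14.04 = 19431.36 bits
ratio = original_size / compressed_size = 22144 / 19431.36 = 1.1396

Compression ratio = 1.1396


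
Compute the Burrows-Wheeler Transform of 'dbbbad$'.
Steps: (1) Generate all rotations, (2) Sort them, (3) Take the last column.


Rotations (sorted):
  0: $dbbbad -> last char: d
  1: ad$dbbb -> last char: b
  2: bad$dbb -> last char: b
  3: bbad$db -> last char: b
  4: bbbad$d -> last char: d
  5: d$dbbba -> last char: a
  6: dbbbad$ -> last char: $


BWT = dbbbda$


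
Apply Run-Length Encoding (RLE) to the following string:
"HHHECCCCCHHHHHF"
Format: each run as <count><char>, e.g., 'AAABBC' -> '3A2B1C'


Scanning runs left to right:
  i=0: run of 'H' x 3 -> '3H'
  i=3: run of 'E' x 1 -> '1E'
  i=4: run of 'C' x 5 -> '5C'
  i=9: run of 'H' x 5 -> '5H'
  i=14: run of 'F' x 1 -> '1F'

RLE = 3H1E5C5H1F


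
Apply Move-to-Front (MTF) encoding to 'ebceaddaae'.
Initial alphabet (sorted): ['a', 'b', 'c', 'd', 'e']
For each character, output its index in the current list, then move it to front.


MTF encoding:
'e': index 4 in ['a', 'b', 'c', 'd', 'e'] -> ['e', 'a', 'b', 'c', 'd']
'b': index 2 in ['e', 'a', 'b', 'c', 'd'] -> ['b', 'e', 'a', 'c', 'd']
'c': index 3 in ['b', 'e', 'a', 'c', 'd'] -> ['c', 'b', 'e', 'a', 'd']
'e': index 2 in ['c', 'b', 'e', 'a', 'd'] -> ['e', 'c', 'b', 'a', 'd']
'a': index 3 in ['e', 'c', 'b', 'a', 'd'] -> ['a', 'e', 'c', 'b', 'd']
'd': index 4 in ['a', 'e', 'c', 'b', 'd'] -> ['d', 'a', 'e', 'c', 'b']
'd': index 0 in ['d', 'a', 'e', 'c', 'b'] -> ['d', 'a', 'e', 'c', 'b']
'a': index 1 in ['d', 'a', 'e', 'c', 'b'] -> ['a', 'd', 'e', 'c', 'b']
'a': index 0 in ['a', 'd', 'e', 'c', 'b'] -> ['a', 'd', 'e', 'c', 'b']
'e': index 2 in ['a', 'd', 'e', 'c', 'b'] -> ['e', 'a', 'd', 'c', 'b']


Output: [4, 2, 3, 2, 3, 4, 0, 1, 0, 2]


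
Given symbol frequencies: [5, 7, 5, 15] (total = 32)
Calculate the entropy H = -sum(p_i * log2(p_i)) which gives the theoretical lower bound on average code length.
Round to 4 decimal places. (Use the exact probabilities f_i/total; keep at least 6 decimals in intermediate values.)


Per-symbol terms -p_i * log2(p_i) with p_i = f_i/32:
  p = 5/32 = 0.156250: log2(p) = -2.678072, -p*log2(p) = 0.418449
  p = 7/32 = 0.218750: log2(p) = -2.192645, -p*log2(p) = 0.479641
  p = 5/32 = 0.156250: log2(p) = -2.678072, -p*log2(p) = 0.418449
  p = 15/32 = 0.468750: log2(p) = -1.093109, -p*log2(p) = 0.512395
H = 0.418449 + 0.479641 + 0.418449 + 0.512395 = 1.828934

H = 1.8289 bits/symbol


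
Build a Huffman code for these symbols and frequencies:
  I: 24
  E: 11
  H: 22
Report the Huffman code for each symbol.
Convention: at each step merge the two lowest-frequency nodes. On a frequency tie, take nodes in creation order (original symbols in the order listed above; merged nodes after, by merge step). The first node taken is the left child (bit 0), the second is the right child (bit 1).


Huffman tree construction:
Step 1: Merge E(11) + H(22) = 33
Step 2: Merge I(24) + (E+H)(33) = 57
Read each symbol's code off the tree from the root (left child = 0, right child = 1).

Codes:
  I: 0 (length 1)
  E: 10 (length 2)
  H: 11 (length 2)
Average code length: 90/57 = 1.5789 bits/symbol


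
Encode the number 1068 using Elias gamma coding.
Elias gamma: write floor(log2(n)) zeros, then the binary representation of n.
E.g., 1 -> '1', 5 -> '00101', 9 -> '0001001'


num_bits = floor(log2(1068)) + 1 = 11
leading_zeros = num_bits - 1 = 10
binary(1068) = 10000101100

Elias gamma(1068) = '0000000000' + '10000101100' = 000000000010000101100 (21 bits)


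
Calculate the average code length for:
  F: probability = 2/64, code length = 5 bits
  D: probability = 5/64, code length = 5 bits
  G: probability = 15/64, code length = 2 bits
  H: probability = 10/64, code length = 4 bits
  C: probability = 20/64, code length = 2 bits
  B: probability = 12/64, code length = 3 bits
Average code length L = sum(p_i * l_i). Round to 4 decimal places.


Weighted contributions p_i * l_i:
  F: (2/64) * 5 = 10/64
  D: (5/64) * 5 = 25/64
  G: (15/64) * 2 = 30/64
  H: (10/64) * 4 = 40/64
  C: (20/64) * 2 = 40/64
  B: (12/64) * 3 = 36/64
Sum = (10 + 25 + 30 + 40 + 40 + 36)/64 = 181/64

L = 181/64 = 2.8281 bits/symbol


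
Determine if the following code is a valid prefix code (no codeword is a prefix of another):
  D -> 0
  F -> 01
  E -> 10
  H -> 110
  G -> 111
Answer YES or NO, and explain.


Checking each pair (does one codeword prefix another?):
  D='0' vs F='01': prefix -- VIOLATION

NO -- this is NOT a valid prefix code. D (0) is a prefix of F (01).


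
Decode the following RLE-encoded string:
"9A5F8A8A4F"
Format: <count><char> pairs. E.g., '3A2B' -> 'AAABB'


Expanding each <count><char> pair:
  9A -> 'AAAAAAAAA'
  5F -> 'FFFFF'
  8A -> 'AAAAAAAA'
  8A -> 'AAAAAAAA'
  4F -> 'FFFF'

Decoded = AAAAAAAAAFFFFFAAAAAAAAAAAAAAAAFFFF


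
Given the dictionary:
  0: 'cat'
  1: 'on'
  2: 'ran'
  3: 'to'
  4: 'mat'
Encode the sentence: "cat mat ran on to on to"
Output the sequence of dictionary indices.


Look up each word in the dictionary:
  'cat' -> 0
  'mat' -> 4
  'ran' -> 2
  'on' -> 1
  'to' -> 3
  'on' -> 1
  'to' -> 3

Encoded: [0, 4, 2, 1, 3, 1, 3]


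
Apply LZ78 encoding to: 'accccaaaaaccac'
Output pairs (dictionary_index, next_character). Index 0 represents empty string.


LZ78 encoding steps:
Dictionary: {0: ''}
Step 1: w='' (idx 0), next='a' -> output (0, 'a'), add 'a' as idx 1
Step 2: w='' (idx 0), next='c' -> output (0, 'c'), add 'c' as idx 2
Step 3: w='c' (idx 2), next='c' -> output (2, 'c'), add 'cc' as idx 3
Step 4: w='c' (idx 2), next='a' -> output (2, 'a'), add 'ca' as idx 4
Step 5: w='a' (idx 1), next='a' -> output (1, 'a'), add 'aa' as idx 5
Step 6: w='aa' (idx 5), next='c' -> output (5, 'c'), add 'aac' as idx 6
Step 7: w='ca' (idx 4), next='c' -> output (4, 'c'), add 'cac' as idx 7


Encoded: [(0, 'a'), (0, 'c'), (2, 'c'), (2, 'a'), (1, 'a'), (5, 'c'), (4, 'c')]
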